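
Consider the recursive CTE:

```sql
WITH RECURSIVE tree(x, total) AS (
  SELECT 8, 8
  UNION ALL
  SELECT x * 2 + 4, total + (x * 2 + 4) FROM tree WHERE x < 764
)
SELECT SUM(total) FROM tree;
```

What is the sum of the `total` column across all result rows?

Base: x=8, total=8.
Iteration 1: 8 < 764 holds -> x = 8 * 2 + 4 = 20, total = 8 + 20 = 28.
Iteration 2: 20 < 764 holds -> x = 20 * 2 + 4 = 44, total = 28 + 44 = 72.
Iteration 3: 44 < 764 holds -> x = 44 * 2 + 4 = 92, total = 72 + 92 = 164.
Iteration 4: 92 < 764 holds -> x = 92 * 2 + 4 = 188, total = 164 + 188 = 352.
Iteration 5: 188 < 764 holds -> x = 188 * 2 + 4 = 380, total = 352 + 380 = 732.
Iteration 6: 380 < 764 holds -> x = 380 * 2 + 4 = 764, total = 732 + 764 = 1496.
Iteration 7: 764 < 764 fails; recursion stops.
SUM(total) = 8 + 28 + 72 + 164 + 352 + 732 + 1496 = 2852.

2852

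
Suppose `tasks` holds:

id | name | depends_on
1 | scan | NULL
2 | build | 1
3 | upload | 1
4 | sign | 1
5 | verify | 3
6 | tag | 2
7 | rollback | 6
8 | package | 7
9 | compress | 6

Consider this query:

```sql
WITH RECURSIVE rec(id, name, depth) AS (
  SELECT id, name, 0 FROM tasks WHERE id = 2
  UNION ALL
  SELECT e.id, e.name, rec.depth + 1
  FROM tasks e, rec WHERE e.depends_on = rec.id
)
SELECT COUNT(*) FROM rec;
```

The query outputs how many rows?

5

Base: id=2 (build) at depth 0.
Iteration 1: rows with depends_on in {2} -> tag (id 6, depth 1).
Iteration 2: rows with depends_on in {6} -> rollback (id 7, depth 2), compress (id 9, depth 2).
Iteration 3: rows with depends_on in {7,9} -> package (id 8, depth 3).
Iteration 4: no rows with depends_on in {8}; recursion stops.
Total rows emitted: 5.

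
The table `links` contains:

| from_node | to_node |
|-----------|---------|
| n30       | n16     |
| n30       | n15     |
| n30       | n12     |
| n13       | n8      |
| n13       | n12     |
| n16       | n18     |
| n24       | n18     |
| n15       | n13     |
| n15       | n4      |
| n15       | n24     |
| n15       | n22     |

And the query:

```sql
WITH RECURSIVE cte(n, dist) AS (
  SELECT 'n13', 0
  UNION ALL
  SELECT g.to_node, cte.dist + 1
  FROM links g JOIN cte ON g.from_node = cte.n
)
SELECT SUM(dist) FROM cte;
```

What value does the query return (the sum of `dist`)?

2

Base: (n13, dist=0).
Iteration 1: edges from {n13} -> (n12, dist=1), (n8, dist=1).
Iteration 2: no outgoing edges from {n12,n8}; recursion stops.
SUM(dist) = 0 + 1 + 1 = 2.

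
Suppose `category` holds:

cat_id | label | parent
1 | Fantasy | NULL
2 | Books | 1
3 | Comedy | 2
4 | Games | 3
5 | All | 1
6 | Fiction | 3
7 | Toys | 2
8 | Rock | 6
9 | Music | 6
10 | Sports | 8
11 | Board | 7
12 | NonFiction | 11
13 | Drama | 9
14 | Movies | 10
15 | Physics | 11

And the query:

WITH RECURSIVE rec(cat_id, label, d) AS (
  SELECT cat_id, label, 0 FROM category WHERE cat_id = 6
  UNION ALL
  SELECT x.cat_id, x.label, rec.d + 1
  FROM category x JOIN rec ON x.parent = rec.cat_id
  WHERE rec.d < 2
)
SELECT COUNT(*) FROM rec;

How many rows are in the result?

5

Base: cat_id=6 (Fiction) at d 0.
Iteration 1: rows with parent in {6} -> Rock (id 8, d 1), Music (id 9, d 1).
Iteration 2: rows with parent in {8,9} -> Sports (id 10, d 2), Drama (id 13, d 2).
Iteration 3: d < 2 fails for all current rows; recursion stops.
Total rows emitted: 5.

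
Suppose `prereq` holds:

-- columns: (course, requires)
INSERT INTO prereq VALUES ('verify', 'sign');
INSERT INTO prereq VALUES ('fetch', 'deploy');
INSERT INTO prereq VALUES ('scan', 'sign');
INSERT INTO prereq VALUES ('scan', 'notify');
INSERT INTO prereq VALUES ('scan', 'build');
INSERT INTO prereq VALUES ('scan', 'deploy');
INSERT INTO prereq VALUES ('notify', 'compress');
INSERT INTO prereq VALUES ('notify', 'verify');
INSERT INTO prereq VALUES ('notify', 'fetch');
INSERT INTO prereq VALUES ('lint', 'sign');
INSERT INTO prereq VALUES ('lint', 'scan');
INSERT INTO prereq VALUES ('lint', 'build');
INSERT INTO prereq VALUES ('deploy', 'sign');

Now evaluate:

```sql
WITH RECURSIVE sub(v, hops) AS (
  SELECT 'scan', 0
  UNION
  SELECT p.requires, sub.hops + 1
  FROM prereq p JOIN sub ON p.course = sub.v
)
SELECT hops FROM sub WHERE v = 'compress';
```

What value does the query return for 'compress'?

2

Base: (scan, hops=0).
Iteration 1: edges from {scan} -> (build, hops=1), (deploy, hops=1), (notify, hops=1), (sign, hops=1).
Iteration 2: edges from {build,deploy,notify,sign} -> (compress, hops=2), (fetch, hops=2), (sign, hops=2), (verify, hops=2).
Iteration 3: edges from {compress,fetch,sign,verify} -> (deploy, hops=3), (sign, hops=3).
Iteration 4: edges from {deploy,sign} -> (sign, hops=4).
Iteration 5: no outgoing edges from {sign}; recursion stops.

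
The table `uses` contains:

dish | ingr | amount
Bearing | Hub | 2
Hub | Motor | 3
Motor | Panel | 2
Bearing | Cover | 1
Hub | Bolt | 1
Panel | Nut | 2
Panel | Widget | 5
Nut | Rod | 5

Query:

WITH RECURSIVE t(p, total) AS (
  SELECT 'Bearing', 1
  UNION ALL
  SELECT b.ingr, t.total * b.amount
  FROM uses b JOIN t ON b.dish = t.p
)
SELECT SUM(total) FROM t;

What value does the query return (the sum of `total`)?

Base: (Bearing, total=1).
Iteration 1: components of {Bearing} -> Cover = 1*1 = 1, Hub = 1*2 = 2.
Iteration 2: components of {Cover,Hub} -> Bolt = 2*1 = 2, Motor = 2*3 = 6.
Iteration 3: components of {Bolt,Motor} -> Panel = 6*2 = 12.
Iteration 4: components of {Panel} -> Nut = 12*2 = 24, Widget = 12*5 = 60.
Iteration 5: components of {Nut,Widget} -> Rod = 24*5 = 120.
Iteration 6: no further components; recursion stops.
SUM(total) = 1 + 2 + 1 + 6 + 2 + 12 + 24 + 60 + 120 = 228.

228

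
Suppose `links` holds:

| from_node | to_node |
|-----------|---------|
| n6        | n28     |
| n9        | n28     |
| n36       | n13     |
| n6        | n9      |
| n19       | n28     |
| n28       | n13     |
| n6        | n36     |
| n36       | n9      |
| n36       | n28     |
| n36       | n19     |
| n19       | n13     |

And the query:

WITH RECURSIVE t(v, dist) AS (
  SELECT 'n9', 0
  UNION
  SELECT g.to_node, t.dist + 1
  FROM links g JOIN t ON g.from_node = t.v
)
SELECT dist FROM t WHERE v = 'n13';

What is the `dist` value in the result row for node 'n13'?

2

Base: (n9, dist=0).
Iteration 1: edges from {n9} -> (n28, dist=1).
Iteration 2: edges from {n28} -> (n13, dist=2).
Iteration 3: no outgoing edges from {n13}; recursion stops.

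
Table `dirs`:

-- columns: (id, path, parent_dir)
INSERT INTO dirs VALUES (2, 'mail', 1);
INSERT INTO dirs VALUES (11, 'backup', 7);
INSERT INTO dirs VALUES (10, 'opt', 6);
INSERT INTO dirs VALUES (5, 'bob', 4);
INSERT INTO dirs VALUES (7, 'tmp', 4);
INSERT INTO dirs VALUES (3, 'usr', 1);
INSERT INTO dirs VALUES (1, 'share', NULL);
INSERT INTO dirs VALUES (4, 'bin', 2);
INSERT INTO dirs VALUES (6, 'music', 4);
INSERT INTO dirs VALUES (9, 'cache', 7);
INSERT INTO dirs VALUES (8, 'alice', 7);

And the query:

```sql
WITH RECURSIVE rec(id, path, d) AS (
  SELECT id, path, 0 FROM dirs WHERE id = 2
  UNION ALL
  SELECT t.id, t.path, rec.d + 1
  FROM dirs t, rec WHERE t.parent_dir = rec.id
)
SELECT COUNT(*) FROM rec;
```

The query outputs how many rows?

Base: id=2 (mail) at d 0.
Iteration 1: rows with parent_dir in {2} -> bin (id 4, d 1).
Iteration 2: rows with parent_dir in {4} -> bob (id 5, d 2), music (id 6, d 2), tmp (id 7, d 2).
Iteration 3: rows with parent_dir in {5,6,7} -> alice (id 8, d 3), cache (id 9, d 3), opt (id 10, d 3), backup (id 11, d 3).
Iteration 4: no rows with parent_dir in {8,9,10,11}; recursion stops.
Total rows emitted: 9.

9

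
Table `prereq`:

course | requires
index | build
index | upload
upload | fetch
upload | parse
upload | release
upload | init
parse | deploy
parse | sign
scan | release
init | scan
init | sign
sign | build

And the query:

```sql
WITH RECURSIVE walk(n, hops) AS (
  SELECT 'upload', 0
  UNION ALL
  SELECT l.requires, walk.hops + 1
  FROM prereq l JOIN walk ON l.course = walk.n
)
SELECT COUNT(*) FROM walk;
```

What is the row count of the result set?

Base: (upload, hops=0).
Iteration 1: edges from {upload} -> (fetch, hops=1), (init, hops=1), (parse, hops=1), (release, hops=1).
Iteration 2: edges from {fetch,init,parse,release} -> (deploy, hops=2), (scan, hops=2), (sign, hops=2) x2. [UNION ALL keeps all 4 new rows, including repeats]
Iteration 3: edges from {deploy,scan,sign} -> (build, hops=3) x2, (release, hops=3). [UNION ALL keeps all 3 new rows, including repeats]
Iteration 4: no outgoing edges from {build,release}; recursion stops.
Total rows emitted: 12.

12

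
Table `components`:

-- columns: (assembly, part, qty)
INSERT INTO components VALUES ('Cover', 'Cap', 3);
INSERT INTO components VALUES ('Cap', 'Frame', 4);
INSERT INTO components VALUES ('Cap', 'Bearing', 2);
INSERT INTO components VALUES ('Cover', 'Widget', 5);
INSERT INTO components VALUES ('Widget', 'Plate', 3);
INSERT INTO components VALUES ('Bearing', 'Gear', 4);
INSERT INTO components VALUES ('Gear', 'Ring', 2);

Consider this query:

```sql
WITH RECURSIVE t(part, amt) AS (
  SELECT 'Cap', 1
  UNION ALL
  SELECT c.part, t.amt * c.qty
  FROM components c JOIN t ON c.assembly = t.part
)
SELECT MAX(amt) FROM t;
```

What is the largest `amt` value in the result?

16

Base: (Cap, amt=1).
Iteration 1: components of {Cap} -> Bearing = 1*2 = 2, Frame = 1*4 = 4.
Iteration 2: components of {Bearing,Frame} -> Gear = 2*4 = 8.
Iteration 3: components of {Gear} -> Ring = 8*2 = 16.
Iteration 4: no further components; recursion stops.
amt values: 1, 4, 2, 8, 16; the maximum is 16.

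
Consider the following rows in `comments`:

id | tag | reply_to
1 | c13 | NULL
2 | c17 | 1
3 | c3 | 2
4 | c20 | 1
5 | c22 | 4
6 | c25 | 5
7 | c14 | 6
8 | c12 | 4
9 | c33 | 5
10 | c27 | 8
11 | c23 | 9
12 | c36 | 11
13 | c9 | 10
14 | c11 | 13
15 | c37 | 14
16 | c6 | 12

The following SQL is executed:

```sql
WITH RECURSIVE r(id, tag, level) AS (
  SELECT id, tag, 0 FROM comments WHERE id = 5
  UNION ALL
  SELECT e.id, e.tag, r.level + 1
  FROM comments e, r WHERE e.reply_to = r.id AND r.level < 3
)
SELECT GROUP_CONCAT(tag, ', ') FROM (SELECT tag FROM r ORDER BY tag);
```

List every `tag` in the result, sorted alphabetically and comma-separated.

c14, c22, c23, c25, c33, c36

Base: id=5 (c22) at level 0.
Iteration 1: rows with reply_to in {5} -> c25 (id 6, level 1), c33 (id 9, level 1).
Iteration 2: rows with reply_to in {6,9} -> c14 (id 7, level 2), c23 (id 11, level 2).
Iteration 3: rows with reply_to in {7,11} -> c36 (id 12, level 3).
Iteration 4: level < 3 fails for all current rows; recursion stops.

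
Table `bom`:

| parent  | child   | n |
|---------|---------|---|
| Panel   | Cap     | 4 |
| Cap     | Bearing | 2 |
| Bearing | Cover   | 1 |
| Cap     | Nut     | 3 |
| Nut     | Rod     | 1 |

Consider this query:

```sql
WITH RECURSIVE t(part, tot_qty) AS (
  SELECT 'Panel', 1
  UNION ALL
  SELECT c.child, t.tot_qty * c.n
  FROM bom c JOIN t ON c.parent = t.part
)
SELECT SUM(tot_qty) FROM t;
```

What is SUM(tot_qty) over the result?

45

Base: (Panel, tot_qty=1).
Iteration 1: components of {Panel} -> Cap = 1*4 = 4.
Iteration 2: components of {Cap} -> Bearing = 4*2 = 8, Nut = 4*3 = 12.
Iteration 3: components of {Bearing,Nut} -> Cover = 8*1 = 8, Rod = 12*1 = 12.
Iteration 4: no further components; recursion stops.
SUM(tot_qty) = 1 + 4 + 8 + 12 + 8 + 12 = 45.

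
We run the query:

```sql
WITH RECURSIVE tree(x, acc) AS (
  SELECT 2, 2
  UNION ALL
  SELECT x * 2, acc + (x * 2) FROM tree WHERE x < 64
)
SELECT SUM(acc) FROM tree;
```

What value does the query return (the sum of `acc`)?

240

Base: x=2, acc=2.
Iteration 1: 2 < 64 holds -> x = 2 * 2 = 4, acc = 2 + 4 = 6.
Iteration 2: 4 < 64 holds -> x = 4 * 2 = 8, acc = 6 + 8 = 14.
Iteration 3: 8 < 64 holds -> x = 8 * 2 = 16, acc = 14 + 16 = 30.
Iteration 4: 16 < 64 holds -> x = 16 * 2 = 32, acc = 30 + 32 = 62.
Iteration 5: 32 < 64 holds -> x = 32 * 2 = 64, acc = 62 + 64 = 126.
Iteration 6: 64 < 64 fails; recursion stops.
SUM(acc) = 2 + 6 + 14 + 30 + 62 + 126 = 240.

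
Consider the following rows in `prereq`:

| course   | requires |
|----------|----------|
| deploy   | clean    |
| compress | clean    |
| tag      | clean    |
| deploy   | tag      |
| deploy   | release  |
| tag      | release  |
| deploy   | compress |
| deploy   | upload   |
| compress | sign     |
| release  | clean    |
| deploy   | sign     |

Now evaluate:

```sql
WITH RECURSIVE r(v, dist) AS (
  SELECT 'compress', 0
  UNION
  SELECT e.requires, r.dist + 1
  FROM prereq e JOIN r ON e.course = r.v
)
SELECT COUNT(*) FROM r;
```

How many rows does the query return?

Base: (compress, dist=0).
Iteration 1: edges from {compress} -> (clean, dist=1), (sign, dist=1).
Iteration 2: no outgoing edges from {clean,sign}; recursion stops.
Total rows emitted: 3.

3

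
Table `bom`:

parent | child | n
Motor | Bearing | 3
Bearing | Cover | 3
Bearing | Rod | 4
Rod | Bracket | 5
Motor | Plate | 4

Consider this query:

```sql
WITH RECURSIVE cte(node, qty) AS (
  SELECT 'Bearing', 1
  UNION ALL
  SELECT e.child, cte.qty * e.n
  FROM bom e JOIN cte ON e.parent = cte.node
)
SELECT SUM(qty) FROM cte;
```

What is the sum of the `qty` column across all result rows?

Base: (Bearing, qty=1).
Iteration 1: components of {Bearing} -> Cover = 1*3 = 3, Rod = 1*4 = 4.
Iteration 2: components of {Cover,Rod} -> Bracket = 4*5 = 20.
Iteration 3: no further components; recursion stops.
SUM(qty) = 1 + 4 + 3 + 20 = 28.

28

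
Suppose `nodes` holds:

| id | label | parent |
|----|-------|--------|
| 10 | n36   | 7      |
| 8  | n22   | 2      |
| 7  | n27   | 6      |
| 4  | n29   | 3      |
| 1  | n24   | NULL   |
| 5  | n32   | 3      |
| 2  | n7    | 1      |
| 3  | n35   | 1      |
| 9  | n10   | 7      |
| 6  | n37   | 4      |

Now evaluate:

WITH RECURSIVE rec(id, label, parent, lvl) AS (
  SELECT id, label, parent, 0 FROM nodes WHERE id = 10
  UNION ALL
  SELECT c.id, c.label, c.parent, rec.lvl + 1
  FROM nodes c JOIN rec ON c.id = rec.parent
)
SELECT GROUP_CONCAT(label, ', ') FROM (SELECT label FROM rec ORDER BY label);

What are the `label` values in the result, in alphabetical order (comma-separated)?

Base: id=10 (n36), parent=7, lvl 0.
Iteration 1: join on id=7 -> n27 (id 7, parent=6, lvl 1).
Iteration 2: join on id=6 -> n37 (id 6, parent=4, lvl 2).
Iteration 3: join on id=4 -> n29 (id 4, parent=3, lvl 3).
Iteration 4: join on id=3 -> n35 (id 3, parent=1, lvl 4).
Iteration 5: join on id=1 -> n24 (id 1, parent=NULL, lvl 5).
Iteration 6: parent is NULL; no match; recursion stops.

n24, n27, n29, n35, n36, n37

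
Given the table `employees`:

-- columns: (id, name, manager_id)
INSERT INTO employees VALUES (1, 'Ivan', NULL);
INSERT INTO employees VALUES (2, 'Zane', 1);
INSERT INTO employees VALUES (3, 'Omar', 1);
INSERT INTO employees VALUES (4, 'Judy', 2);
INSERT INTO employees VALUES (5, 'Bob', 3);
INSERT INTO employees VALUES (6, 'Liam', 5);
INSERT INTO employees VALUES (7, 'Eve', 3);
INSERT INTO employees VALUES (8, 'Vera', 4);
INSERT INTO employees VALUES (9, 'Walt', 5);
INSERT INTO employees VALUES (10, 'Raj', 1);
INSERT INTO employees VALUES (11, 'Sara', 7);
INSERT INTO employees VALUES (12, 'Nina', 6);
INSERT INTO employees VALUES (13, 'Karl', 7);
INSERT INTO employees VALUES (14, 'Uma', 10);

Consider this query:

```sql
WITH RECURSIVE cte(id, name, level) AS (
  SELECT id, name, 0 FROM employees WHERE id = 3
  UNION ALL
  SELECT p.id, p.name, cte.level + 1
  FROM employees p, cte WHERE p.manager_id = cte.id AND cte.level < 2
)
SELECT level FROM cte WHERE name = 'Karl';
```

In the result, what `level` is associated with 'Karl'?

2

Base: id=3 (Omar) at level 0.
Iteration 1: rows with manager_id in {3} -> Bob (id 5, level 1), Eve (id 7, level 1).
Iteration 2: rows with manager_id in {5,7} -> Liam (id 6, level 2), Walt (id 9, level 2), Sara (id 11, level 2), Karl (id 13, level 2).
Iteration 3: level < 2 fails for all current rows; recursion stops.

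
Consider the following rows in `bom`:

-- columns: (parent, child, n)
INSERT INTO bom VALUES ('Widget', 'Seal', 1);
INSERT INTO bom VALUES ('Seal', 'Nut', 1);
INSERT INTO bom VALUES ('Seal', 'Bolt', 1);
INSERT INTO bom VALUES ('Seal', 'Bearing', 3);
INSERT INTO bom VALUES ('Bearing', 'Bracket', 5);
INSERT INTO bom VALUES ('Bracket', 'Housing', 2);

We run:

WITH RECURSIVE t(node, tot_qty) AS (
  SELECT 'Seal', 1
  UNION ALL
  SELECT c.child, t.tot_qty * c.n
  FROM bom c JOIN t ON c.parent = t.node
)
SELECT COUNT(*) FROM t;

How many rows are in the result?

6

Base: (Seal, tot_qty=1).
Iteration 1: components of {Seal} -> Bearing = 1*3 = 3, Bolt = 1*1 = 1, Nut = 1*1 = 1.
Iteration 2: components of {Bearing,Bolt,Nut} -> Bracket = 3*5 = 15.
Iteration 3: components of {Bracket} -> Housing = 15*2 = 30.
Iteration 4: no further components; recursion stops.
Total rows emitted: 6.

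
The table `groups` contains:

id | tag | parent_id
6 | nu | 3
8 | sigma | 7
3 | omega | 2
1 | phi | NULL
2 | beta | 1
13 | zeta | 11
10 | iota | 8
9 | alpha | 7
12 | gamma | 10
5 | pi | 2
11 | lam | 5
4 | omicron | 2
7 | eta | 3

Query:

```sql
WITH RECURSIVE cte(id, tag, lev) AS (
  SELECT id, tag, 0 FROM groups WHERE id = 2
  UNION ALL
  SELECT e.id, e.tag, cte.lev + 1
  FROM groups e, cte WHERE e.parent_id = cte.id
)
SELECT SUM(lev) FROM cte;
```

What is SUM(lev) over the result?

Base: id=2 (beta) at lev 0.
Iteration 1: rows with parent_id in {2} -> omega (id 3, lev 1), omicron (id 4, lev 1), pi (id 5, lev 1).
Iteration 2: rows with parent_id in {3,4,5} -> nu (id 6, lev 2), eta (id 7, lev 2), lam (id 11, lev 2).
Iteration 3: rows with parent_id in {6,7,11} -> sigma (id 8, lev 3), alpha (id 9, lev 3), zeta (id 13, lev 3).
Iteration 4: rows with parent_id in {8,9,13} -> iota (id 10, lev 4).
Iteration 5: rows with parent_id in {10} -> gamma (id 12, lev 5).
Iteration 6: no rows with parent_id in {12}; recursion stops.
SUM(lev) = 0 + 1 + 1 + 1 + 2 + 2 + 2 + 3 + 3 + 3 + 4 + 5 = 27.

27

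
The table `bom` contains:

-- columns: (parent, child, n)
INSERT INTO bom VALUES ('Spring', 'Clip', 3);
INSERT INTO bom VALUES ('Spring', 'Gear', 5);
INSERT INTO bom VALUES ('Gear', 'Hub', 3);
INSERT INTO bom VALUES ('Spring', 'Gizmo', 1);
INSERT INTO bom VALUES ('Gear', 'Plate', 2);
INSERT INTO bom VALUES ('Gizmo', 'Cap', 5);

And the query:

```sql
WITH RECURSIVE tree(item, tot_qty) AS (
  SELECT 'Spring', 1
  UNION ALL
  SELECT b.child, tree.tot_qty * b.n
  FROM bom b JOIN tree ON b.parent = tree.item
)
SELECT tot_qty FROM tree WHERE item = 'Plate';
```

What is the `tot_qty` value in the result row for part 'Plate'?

10

Base: (Spring, tot_qty=1).
Iteration 1: components of {Spring} -> Clip = 1*3 = 3, Gear = 1*5 = 5, Gizmo = 1*1 = 1.
Iteration 2: components of {Clip,Gear,Gizmo} -> Cap = 1*5 = 5, Hub = 5*3 = 15, Plate = 5*2 = 10.
Iteration 3: no further components; recursion stops.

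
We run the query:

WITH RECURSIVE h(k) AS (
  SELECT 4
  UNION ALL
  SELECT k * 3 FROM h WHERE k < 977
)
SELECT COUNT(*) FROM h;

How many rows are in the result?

7

Base: k=4.
Iteration 1: 4 < 977 holds -> k = 4 * 3 = 12.
Iteration 2: 12 < 977 holds -> k = 12 * 3 = 36.
Iteration 3: 36 < 977 holds -> k = 36 * 3 = 108.
Iteration 4: 108 < 977 holds -> k = 108 * 3 = 324.
Iteration 5: 324 < 977 holds -> k = 324 * 3 = 972.
Iteration 6: 972 < 977 holds -> k = 972 * 3 = 2916.
Iteration 7: 2916 < 977 fails; recursion stops.
Total rows emitted: 7.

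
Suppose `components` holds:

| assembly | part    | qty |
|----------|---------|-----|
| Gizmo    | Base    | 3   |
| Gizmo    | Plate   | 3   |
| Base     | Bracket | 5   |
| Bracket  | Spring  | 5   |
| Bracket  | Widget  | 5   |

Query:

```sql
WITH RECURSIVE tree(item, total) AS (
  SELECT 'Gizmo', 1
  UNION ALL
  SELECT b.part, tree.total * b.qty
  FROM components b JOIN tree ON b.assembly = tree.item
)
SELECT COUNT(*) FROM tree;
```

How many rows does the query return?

6

Base: (Gizmo, total=1).
Iteration 1: components of {Gizmo} -> Base = 1*3 = 3, Plate = 1*3 = 3.
Iteration 2: components of {Base,Plate} -> Bracket = 3*5 = 15.
Iteration 3: components of {Bracket} -> Spring = 15*5 = 75, Widget = 15*5 = 75.
Iteration 4: no further components; recursion stops.
Total rows emitted: 6.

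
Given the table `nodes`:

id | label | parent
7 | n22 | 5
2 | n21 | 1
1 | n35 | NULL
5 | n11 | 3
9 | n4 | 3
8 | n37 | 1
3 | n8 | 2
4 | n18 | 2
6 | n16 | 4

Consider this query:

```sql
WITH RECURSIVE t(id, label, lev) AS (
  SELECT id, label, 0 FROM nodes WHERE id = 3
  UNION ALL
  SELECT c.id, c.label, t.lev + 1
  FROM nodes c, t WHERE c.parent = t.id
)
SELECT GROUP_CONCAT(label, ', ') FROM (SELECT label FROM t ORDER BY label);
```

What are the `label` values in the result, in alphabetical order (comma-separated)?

n11, n22, n4, n8

Base: id=3 (n8) at lev 0.
Iteration 1: rows with parent in {3} -> n11 (id 5, lev 1), n4 (id 9, lev 1).
Iteration 2: rows with parent in {5,9} -> n22 (id 7, lev 2).
Iteration 3: no rows with parent in {7}; recursion stops.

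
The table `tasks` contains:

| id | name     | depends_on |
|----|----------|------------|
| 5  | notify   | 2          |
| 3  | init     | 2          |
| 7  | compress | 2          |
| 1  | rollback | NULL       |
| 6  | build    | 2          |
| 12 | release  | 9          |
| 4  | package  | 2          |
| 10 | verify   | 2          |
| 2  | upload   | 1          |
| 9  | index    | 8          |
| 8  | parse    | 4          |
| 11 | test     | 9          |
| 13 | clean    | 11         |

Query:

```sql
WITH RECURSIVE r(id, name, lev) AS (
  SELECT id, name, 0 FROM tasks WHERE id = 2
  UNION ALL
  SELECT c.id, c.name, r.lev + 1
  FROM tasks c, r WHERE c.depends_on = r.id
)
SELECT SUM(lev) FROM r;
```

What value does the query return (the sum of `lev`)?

Base: id=2 (upload) at lev 0.
Iteration 1: rows with depends_on in {2} -> init (id 3, lev 1), package (id 4, lev 1), notify (id 5, lev 1), build (id 6, lev 1), compress (id 7, lev 1), verify (id 10, lev 1).
Iteration 2: rows with depends_on in {3,4,5,6,7,10} -> parse (id 8, lev 2).
Iteration 3: rows with depends_on in {8} -> index (id 9, lev 3).
Iteration 4: rows with depends_on in {9} -> test (id 11, lev 4), release (id 12, lev 4).
Iteration 5: rows with depends_on in {11,12} -> clean (id 13, lev 5).
Iteration 6: no rows with depends_on in {13}; recursion stops.
SUM(lev) = 0 + 1 + 1 + 1 + 1 + 1 + 1 + 2 + 3 + 4 + 4 + 5 = 24.

24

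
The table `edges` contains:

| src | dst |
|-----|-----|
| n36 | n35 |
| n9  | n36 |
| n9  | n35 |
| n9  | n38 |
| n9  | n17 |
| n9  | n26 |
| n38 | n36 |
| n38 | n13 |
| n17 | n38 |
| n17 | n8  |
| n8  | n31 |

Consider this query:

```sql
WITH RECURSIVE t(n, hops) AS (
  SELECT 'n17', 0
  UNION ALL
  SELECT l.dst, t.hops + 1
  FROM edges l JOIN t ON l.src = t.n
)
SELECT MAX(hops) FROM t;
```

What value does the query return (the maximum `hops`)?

Base: (n17, hops=0).
Iteration 1: edges from {n17} -> (n38, hops=1), (n8, hops=1).
Iteration 2: edges from {n38,n8} -> (n13, hops=2), (n31, hops=2), (n36, hops=2).
Iteration 3: edges from {n13,n31,n36} -> (n35, hops=3).
Iteration 4: no outgoing edges from {n35}; recursion stops.
hops values: 0, 1, 1, 2, 2, 2, 3; the maximum is 3.

3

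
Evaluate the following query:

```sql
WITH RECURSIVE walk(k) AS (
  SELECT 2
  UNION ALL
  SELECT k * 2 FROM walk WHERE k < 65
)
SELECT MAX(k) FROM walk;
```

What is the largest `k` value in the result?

128

Base: k=2.
Iteration 1: 2 < 65 holds -> k = 2 * 2 = 4.
Iteration 2: 4 < 65 holds -> k = 4 * 2 = 8.
Iteration 3: 8 < 65 holds -> k = 8 * 2 = 16.
Iteration 4: 16 < 65 holds -> k = 16 * 2 = 32.
Iteration 5: 32 < 65 holds -> k = 32 * 2 = 64.
Iteration 6: 64 < 65 holds -> k = 64 * 2 = 128.
Iteration 7: 128 < 65 fails; recursion stops.
k values: 2, 4, 8, 16, 32, 64, 128; the maximum is 128.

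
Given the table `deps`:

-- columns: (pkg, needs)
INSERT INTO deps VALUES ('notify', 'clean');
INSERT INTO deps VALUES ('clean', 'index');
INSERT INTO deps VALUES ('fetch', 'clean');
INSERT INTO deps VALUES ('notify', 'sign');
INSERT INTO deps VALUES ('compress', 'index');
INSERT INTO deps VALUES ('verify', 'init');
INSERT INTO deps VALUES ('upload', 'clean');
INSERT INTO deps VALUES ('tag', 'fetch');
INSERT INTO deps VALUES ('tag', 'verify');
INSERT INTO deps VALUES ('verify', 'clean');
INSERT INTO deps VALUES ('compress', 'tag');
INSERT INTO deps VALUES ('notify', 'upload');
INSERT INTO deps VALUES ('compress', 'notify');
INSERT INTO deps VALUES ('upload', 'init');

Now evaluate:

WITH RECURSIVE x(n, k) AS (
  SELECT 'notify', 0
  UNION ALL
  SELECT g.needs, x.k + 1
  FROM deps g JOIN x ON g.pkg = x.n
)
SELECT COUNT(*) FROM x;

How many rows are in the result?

Base: (notify, k=0).
Iteration 1: edges from {notify} -> (clean, k=1), (sign, k=1), (upload, k=1).
Iteration 2: edges from {clean,sign,upload} -> (clean, k=2), (index, k=2), (init, k=2).
Iteration 3: edges from {clean,index,init} -> (index, k=3).
Iteration 4: no outgoing edges from {index}; recursion stops.
Total rows emitted: 8.

8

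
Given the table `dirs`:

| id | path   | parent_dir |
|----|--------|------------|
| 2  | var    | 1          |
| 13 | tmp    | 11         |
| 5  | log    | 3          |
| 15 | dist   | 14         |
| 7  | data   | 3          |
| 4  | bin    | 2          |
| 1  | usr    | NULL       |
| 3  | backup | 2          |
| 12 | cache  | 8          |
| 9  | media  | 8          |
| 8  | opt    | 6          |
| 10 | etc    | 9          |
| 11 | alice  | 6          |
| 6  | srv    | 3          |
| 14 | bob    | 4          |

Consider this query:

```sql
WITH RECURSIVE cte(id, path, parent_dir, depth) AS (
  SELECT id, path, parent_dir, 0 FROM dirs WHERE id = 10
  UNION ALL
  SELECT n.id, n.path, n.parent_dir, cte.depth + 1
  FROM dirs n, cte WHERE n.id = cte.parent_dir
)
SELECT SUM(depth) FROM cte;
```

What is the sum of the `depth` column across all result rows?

21

Base: id=10 (etc), parent_dir=9, depth 0.
Iteration 1: join on id=9 -> media (id 9, parent_dir=8, depth 1).
Iteration 2: join on id=8 -> opt (id 8, parent_dir=6, depth 2).
Iteration 3: join on id=6 -> srv (id 6, parent_dir=3, depth 3).
Iteration 4: join on id=3 -> backup (id 3, parent_dir=2, depth 4).
Iteration 5: join on id=2 -> var (id 2, parent_dir=1, depth 5).
Iteration 6: join on id=1 -> usr (id 1, parent_dir=NULL, depth 6).
Iteration 7: parent_dir is NULL; no match; recursion stops.
SUM(depth) = 0 + 1 + 2 + 3 + 4 + 5 + 6 = 21.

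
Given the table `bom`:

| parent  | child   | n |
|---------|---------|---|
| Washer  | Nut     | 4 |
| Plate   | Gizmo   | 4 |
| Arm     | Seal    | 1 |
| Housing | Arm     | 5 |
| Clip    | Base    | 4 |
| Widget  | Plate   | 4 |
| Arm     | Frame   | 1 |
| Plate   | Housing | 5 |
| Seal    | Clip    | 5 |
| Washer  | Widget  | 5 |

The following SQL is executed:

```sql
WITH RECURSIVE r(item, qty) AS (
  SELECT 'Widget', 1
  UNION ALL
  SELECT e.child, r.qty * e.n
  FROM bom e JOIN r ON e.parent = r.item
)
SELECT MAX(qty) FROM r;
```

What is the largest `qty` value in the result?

2000

Base: (Widget, qty=1).
Iteration 1: components of {Widget} -> Plate = 1*4 = 4.
Iteration 2: components of {Plate} -> Gizmo = 4*4 = 16, Housing = 4*5 = 20.
Iteration 3: components of {Gizmo,Housing} -> Arm = 20*5 = 100.
Iteration 4: components of {Arm} -> Frame = 100*1 = 100, Seal = 100*1 = 100.
Iteration 5: components of {Frame,Seal} -> Clip = 100*5 = 500.
Iteration 6: components of {Clip} -> Base = 500*4 = 2000.
Iteration 7: no further components; recursion stops.
qty values: 1, 4, 16, 20, 100, 100, 100, 500, 2000; the maximum is 2000.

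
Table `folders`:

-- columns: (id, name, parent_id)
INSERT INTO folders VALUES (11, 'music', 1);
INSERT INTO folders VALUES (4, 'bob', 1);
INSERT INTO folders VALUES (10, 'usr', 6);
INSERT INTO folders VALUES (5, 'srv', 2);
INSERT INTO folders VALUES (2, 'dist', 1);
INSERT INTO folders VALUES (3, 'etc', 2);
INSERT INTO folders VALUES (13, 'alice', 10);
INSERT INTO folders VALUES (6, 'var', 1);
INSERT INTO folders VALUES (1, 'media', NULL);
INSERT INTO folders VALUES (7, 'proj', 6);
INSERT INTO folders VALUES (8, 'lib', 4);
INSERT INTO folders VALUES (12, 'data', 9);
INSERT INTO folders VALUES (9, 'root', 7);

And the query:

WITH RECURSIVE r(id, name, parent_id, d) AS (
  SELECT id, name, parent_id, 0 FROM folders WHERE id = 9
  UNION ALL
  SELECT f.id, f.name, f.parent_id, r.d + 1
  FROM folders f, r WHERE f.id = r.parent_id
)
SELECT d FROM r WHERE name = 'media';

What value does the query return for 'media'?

3

Base: id=9 (root), parent_id=7, d 0.
Iteration 1: join on id=7 -> proj (id 7, parent_id=6, d 1).
Iteration 2: join on id=6 -> var (id 6, parent_id=1, d 2).
Iteration 3: join on id=1 -> media (id 1, parent_id=NULL, d 3).
Iteration 4: parent_id is NULL; no match; recursion stops.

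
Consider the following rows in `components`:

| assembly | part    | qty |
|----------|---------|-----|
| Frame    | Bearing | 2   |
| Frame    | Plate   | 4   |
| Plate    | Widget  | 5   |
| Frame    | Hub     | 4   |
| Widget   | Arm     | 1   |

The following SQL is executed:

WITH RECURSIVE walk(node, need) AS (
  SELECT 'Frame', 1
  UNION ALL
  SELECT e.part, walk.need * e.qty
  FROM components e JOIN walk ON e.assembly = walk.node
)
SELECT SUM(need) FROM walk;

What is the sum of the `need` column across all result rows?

Base: (Frame, need=1).
Iteration 1: components of {Frame} -> Bearing = 1*2 = 2, Hub = 1*4 = 4, Plate = 1*4 = 4.
Iteration 2: components of {Bearing,Hub,Plate} -> Widget = 4*5 = 20.
Iteration 3: components of {Widget} -> Arm = 20*1 = 20.
Iteration 4: no further components; recursion stops.
SUM(need) = 1 + 2 + 4 + 4 + 20 + 20 = 51.

51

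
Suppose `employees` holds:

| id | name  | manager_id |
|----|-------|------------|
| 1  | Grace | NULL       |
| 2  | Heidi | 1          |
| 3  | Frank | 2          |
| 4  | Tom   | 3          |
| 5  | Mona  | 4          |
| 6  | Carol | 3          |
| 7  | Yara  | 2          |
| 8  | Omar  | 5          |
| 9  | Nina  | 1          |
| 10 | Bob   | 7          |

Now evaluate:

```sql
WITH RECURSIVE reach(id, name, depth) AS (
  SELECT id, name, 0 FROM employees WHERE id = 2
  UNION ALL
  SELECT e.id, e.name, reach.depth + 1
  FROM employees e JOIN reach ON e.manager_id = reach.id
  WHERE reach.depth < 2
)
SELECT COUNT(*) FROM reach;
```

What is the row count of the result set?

Base: id=2 (Heidi) at depth 0.
Iteration 1: rows with manager_id in {2} -> Frank (id 3, depth 1), Yara (id 7, depth 1).
Iteration 2: rows with manager_id in {3,7} -> Tom (id 4, depth 2), Carol (id 6, depth 2), Bob (id 10, depth 2).
Iteration 3: depth < 2 fails for all current rows; recursion stops.
Total rows emitted: 6.

6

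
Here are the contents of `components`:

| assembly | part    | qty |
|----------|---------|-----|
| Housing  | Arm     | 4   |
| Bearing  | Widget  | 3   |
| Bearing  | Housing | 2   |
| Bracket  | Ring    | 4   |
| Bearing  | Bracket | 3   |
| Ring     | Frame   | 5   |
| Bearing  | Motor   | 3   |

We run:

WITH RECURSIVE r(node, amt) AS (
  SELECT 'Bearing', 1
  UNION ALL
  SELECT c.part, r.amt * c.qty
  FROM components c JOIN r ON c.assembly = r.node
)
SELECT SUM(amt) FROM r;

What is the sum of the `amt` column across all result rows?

92

Base: (Bearing, amt=1).
Iteration 1: components of {Bearing} -> Bracket = 1*3 = 3, Housing = 1*2 = 2, Motor = 1*3 = 3, Widget = 1*3 = 3.
Iteration 2: components of {Bracket,Housing,Motor,Widget} -> Arm = 2*4 = 8, Ring = 3*4 = 12.
Iteration 3: components of {Arm,Ring} -> Frame = 12*5 = 60.
Iteration 4: no further components; recursion stops.
SUM(amt) = 1 + 2 + 3 + 3 + 3 + 8 + 12 + 60 = 92.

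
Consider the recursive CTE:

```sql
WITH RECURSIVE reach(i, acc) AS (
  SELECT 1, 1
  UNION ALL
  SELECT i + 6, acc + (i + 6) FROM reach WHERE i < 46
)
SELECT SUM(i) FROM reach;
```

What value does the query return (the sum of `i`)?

Base: i=1, acc=1.
Iteration 1: 1 < 46 holds -> i = 1 + 6 = 7, acc = 1 + 7 = 8.
Iteration 2: 7 < 46 holds -> i = 7 + 6 = 13, acc = 8 + 13 = 21.
Iteration 3: 13 < 46 holds -> i = 13 + 6 = 19, acc = 21 + 19 = 40.
Iteration 4: 19 < 46 holds -> i = 19 + 6 = 25, acc = 40 + 25 = 65.
Iteration 5: 25 < 46 holds -> i = 25 + 6 = 31, acc = 65 + 31 = 96.
Iteration 6: 31 < 46 holds -> i = 31 + 6 = 37, acc = 96 + 37 = 133.
Iteration 7: 37 < 46 holds -> i = 37 + 6 = 43, acc = 133 + 43 = 176.
Iteration 8: 43 < 46 holds -> i = 43 + 6 = 49, acc = 176 + 49 = 225.
Iteration 9: 49 < 46 fails; recursion stops.
SUM(i) = 1 + 7 + 13 + 19 + 25 + 31 + 37 + 43 + 49 = 225.

225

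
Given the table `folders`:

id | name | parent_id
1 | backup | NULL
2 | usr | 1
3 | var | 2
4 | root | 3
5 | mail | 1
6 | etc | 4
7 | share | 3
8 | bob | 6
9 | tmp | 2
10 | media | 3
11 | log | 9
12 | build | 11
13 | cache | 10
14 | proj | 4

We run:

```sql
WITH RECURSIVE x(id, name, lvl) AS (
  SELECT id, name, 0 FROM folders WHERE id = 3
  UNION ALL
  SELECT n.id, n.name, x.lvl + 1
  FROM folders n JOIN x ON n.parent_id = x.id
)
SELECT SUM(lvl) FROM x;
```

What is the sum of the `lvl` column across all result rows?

12

Base: id=3 (var) at lvl 0.
Iteration 1: rows with parent_id in {3} -> root (id 4, lvl 1), share (id 7, lvl 1), media (id 10, lvl 1).
Iteration 2: rows with parent_id in {4,7,10} -> etc (id 6, lvl 2), cache (id 13, lvl 2), proj (id 14, lvl 2).
Iteration 3: rows with parent_id in {6,13,14} -> bob (id 8, lvl 3).
Iteration 4: no rows with parent_id in {8}; recursion stops.
SUM(lvl) = 0 + 1 + 1 + 1 + 2 + 2 + 2 + 3 = 12.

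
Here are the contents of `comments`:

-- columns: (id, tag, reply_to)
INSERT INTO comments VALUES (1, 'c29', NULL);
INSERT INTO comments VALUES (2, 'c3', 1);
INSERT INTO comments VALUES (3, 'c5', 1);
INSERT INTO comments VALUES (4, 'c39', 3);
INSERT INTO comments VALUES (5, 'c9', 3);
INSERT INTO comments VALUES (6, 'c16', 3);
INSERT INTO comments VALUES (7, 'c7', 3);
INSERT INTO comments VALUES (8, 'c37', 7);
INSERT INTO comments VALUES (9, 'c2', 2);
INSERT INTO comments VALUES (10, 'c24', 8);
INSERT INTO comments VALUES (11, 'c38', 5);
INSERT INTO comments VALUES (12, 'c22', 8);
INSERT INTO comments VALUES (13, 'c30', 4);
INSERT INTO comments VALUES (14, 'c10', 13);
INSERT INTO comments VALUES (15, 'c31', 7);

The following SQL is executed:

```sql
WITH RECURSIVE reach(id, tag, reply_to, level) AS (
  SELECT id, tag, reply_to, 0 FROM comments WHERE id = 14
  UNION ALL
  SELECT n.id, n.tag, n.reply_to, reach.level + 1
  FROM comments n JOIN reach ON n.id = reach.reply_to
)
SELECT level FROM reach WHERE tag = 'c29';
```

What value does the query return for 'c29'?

4

Base: id=14 (c10), reply_to=13, level 0.
Iteration 1: join on id=13 -> c30 (id 13, reply_to=4, level 1).
Iteration 2: join on id=4 -> c39 (id 4, reply_to=3, level 2).
Iteration 3: join on id=3 -> c5 (id 3, reply_to=1, level 3).
Iteration 4: join on id=1 -> c29 (id 1, reply_to=NULL, level 4).
Iteration 5: reply_to is NULL; no match; recursion stops.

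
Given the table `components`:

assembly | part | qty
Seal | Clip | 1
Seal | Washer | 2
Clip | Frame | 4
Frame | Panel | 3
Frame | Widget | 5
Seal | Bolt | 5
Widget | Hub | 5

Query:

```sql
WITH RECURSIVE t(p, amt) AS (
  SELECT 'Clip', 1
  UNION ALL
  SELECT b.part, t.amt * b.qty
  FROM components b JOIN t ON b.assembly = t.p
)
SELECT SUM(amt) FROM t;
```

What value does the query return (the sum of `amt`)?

Base: (Clip, amt=1).
Iteration 1: components of {Clip} -> Frame = 1*4 = 4.
Iteration 2: components of {Frame} -> Panel = 4*3 = 12, Widget = 4*5 = 20.
Iteration 3: components of {Panel,Widget} -> Hub = 20*5 = 100.
Iteration 4: no further components; recursion stops.
SUM(amt) = 1 + 4 + 12 + 20 + 100 = 137.

137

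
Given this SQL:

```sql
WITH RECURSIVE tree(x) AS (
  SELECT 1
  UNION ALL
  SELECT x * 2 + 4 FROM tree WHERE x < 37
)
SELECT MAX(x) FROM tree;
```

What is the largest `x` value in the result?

76

Base: x=1.
Iteration 1: 1 < 37 holds -> x = 1 * 2 + 4 = 6.
Iteration 2: 6 < 37 holds -> x = 6 * 2 + 4 = 16.
Iteration 3: 16 < 37 holds -> x = 16 * 2 + 4 = 36.
Iteration 4: 36 < 37 holds -> x = 36 * 2 + 4 = 76.
Iteration 5: 76 < 37 fails; recursion stops.
x values: 1, 6, 16, 36, 76; the maximum is 76.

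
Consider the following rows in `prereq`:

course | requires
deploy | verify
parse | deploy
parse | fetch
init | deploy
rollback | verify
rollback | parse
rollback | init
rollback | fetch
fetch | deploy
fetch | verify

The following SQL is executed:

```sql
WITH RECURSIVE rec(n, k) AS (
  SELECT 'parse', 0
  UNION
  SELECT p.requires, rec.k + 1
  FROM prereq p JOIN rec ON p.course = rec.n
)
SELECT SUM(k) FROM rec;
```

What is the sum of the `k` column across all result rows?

9

Base: (parse, k=0).
Iteration 1: edges from {parse} -> (deploy, k=1), (fetch, k=1).
Iteration 2: edges from {deploy,fetch} -> (deploy, k=2), (verify, k=2). [UNION drops 1 duplicate row(s)]
Iteration 3: edges from {deploy,verify} -> (verify, k=3).
Iteration 4: no outgoing edges from {verify}; recursion stops.
SUM(k) = 0 + 1 + 1 + 2 + 2 + 3 = 9.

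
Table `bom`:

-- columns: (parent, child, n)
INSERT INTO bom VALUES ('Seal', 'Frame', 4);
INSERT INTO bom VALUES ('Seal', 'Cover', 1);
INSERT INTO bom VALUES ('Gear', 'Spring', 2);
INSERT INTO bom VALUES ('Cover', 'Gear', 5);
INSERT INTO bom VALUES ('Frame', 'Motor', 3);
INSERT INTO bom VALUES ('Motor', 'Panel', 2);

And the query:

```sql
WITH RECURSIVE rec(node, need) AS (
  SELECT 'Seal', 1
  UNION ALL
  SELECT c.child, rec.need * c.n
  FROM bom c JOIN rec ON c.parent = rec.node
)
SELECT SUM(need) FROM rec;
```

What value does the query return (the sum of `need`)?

Base: (Seal, need=1).
Iteration 1: components of {Seal} -> Cover = 1*1 = 1, Frame = 1*4 = 4.
Iteration 2: components of {Cover,Frame} -> Gear = 1*5 = 5, Motor = 4*3 = 12.
Iteration 3: components of {Gear,Motor} -> Panel = 12*2 = 24, Spring = 5*2 = 10.
Iteration 4: no further components; recursion stops.
SUM(need) = 1 + 1 + 4 + 5 + 12 + 10 + 24 = 57.

57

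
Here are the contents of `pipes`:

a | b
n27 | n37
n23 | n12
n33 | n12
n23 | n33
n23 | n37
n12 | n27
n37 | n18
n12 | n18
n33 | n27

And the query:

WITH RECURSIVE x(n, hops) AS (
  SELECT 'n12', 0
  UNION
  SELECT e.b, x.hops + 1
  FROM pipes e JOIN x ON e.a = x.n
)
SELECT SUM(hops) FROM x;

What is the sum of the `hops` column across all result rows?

Base: (n12, hops=0).
Iteration 1: edges from {n12} -> (n18, hops=1), (n27, hops=1).
Iteration 2: edges from {n18,n27} -> (n37, hops=2).
Iteration 3: edges from {n37} -> (n18, hops=3).
Iteration 4: no outgoing edges from {n18}; recursion stops.
SUM(hops) = 0 + 1 + 1 + 2 + 3 = 7.

7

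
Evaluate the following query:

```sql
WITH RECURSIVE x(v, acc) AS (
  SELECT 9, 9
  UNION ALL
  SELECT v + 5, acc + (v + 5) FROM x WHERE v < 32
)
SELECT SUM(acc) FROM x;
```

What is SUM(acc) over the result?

Base: v=9, acc=9.
Iteration 1: 9 < 32 holds -> v = 9 + 5 = 14, acc = 9 + 14 = 23.
Iteration 2: 14 < 32 holds -> v = 14 + 5 = 19, acc = 23 + 19 = 42.
Iteration 3: 19 < 32 holds -> v = 19 + 5 = 24, acc = 42 + 24 = 66.
Iteration 4: 24 < 32 holds -> v = 24 + 5 = 29, acc = 66 + 29 = 95.
Iteration 5: 29 < 32 holds -> v = 29 + 5 = 34, acc = 95 + 34 = 129.
Iteration 6: 34 < 32 fails; recursion stops.
SUM(acc) = 9 + 23 + 42 + 66 + 95 + 129 = 364.

364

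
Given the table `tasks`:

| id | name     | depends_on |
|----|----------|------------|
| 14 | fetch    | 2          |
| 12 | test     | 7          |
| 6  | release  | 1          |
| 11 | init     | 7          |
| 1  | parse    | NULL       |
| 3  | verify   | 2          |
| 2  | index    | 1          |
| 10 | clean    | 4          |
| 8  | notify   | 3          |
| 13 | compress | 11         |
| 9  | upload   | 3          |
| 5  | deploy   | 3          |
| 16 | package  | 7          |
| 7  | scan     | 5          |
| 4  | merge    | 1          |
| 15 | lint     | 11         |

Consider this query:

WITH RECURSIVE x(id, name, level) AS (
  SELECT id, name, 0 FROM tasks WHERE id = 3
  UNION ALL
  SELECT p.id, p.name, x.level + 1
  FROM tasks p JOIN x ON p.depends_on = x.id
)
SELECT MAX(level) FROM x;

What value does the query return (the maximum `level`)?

4

Base: id=3 (verify) at level 0.
Iteration 1: rows with depends_on in {3} -> deploy (id 5, level 1), notify (id 8, level 1), upload (id 9, level 1).
Iteration 2: rows with depends_on in {5,8,9} -> scan (id 7, level 2).
Iteration 3: rows with depends_on in {7} -> init (id 11, level 3), test (id 12, level 3), package (id 16, level 3).
Iteration 4: rows with depends_on in {11,12,16} -> compress (id 13, level 4), lint (id 15, level 4).
Iteration 5: no rows with depends_on in {13,15}; recursion stops.
level values: 0, 1, 1, 1, 2, 3, 3, 3, 4, 4; the maximum is 4.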